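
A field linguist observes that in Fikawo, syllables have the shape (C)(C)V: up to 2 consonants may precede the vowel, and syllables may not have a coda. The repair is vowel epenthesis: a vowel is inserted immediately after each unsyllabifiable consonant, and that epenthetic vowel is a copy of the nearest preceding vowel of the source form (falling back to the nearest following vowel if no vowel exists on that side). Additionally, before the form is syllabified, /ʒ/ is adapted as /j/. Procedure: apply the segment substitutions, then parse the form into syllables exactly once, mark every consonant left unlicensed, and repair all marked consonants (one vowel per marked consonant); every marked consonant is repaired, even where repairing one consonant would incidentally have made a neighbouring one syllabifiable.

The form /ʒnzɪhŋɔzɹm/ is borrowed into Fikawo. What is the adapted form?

jɪnzɪhŋɔzɔɹɔmɔ

Substitution: /ʒ/ → /j/, giving /jnzɪhŋɔzɹm/.
Under (C)(C)V, the unsyllabifiable consonants are /j/, /z/, /ɹ/, /m/ (no codas are permitted; onsets may contain at most 2 consonants).
Each unlicensed consonant becomes the onset of a new syllable: /j/ → /jɪ/, /z/ → /zɔ/, /ɹ/ → /ɹɔ/, /m/ → /mɔ/.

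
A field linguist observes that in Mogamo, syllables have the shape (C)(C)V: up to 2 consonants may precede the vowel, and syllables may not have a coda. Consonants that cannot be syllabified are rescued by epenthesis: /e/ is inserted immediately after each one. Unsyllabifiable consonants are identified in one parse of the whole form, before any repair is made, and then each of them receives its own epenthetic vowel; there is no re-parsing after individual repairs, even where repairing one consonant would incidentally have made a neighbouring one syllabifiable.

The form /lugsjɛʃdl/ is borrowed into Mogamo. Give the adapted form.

lugesjɛʃedele

Under (C)(C)V, the unsyllabifiable consonants are /g/, /ʃ/, /d/, /l/ (no codas are permitted; onsets may contain at most 2 consonants).
Inserting the epenthetic vowel yields /g/ → /ge/, /ʃ/ → /ʃe/, /d/ → /de/, /l/ → /le/.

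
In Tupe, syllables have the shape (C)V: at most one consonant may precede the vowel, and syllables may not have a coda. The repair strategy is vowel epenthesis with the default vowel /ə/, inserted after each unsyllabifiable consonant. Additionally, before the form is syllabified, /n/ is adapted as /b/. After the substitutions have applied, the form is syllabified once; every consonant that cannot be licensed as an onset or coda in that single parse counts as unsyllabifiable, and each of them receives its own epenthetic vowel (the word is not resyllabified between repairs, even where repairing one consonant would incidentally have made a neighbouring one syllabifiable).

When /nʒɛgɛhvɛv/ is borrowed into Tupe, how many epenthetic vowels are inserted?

After substitution the input is /bʒɛgɛhvɛv/.
The unsyllabifiable consonants are /b/, /h/, /v/; each receives one epenthetic vowel.

3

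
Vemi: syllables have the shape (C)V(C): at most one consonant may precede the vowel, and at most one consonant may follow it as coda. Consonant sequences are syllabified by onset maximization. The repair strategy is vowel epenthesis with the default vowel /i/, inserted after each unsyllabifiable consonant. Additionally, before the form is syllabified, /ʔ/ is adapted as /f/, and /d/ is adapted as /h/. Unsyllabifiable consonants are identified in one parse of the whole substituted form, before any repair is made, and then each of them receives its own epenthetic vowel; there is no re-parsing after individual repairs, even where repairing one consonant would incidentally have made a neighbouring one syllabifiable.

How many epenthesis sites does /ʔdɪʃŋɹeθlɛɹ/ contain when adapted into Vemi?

2

After substitution the input is /fhɪʃŋɹeθlɛɹ/.
The unsyllabifiable consonants are /f/, /ŋ/; each receives one epenthetic vowel.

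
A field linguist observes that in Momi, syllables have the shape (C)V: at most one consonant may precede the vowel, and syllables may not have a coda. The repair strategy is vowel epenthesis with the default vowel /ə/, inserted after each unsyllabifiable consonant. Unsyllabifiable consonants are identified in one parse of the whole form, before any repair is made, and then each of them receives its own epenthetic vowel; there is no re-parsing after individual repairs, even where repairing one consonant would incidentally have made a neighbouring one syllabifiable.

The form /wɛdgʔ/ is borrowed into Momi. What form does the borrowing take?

wɛdəgəʔə

The consonants /d/, /g/, /ʔ/ cannot be parsed into a legal (C)V syllable (no codas are permitted; onsets are limited to one consonant).
Inserting the epenthetic vowel yields /d/ → /də/, /g/ → /gə/, /ʔ/ → /ʔə/.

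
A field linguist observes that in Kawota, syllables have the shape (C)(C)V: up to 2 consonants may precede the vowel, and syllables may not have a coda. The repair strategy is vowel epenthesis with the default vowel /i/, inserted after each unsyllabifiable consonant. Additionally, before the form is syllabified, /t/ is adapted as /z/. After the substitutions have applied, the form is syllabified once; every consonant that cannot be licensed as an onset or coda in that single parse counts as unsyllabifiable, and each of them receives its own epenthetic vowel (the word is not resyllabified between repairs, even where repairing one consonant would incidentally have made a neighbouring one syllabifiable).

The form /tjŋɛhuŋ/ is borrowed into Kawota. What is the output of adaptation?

Substitution: /t/ → /z/, giving /zjŋɛhuŋ/.
Under (C)(C)V, the unsyllabifiable consonants are /z/, /ŋ/ (no codas are permitted; onsets may contain at most 2 consonants).
Epenthesis after each stranded consonant: /z/ → /zi/, /ŋ/ → /ŋi/.

zijŋɛhuŋi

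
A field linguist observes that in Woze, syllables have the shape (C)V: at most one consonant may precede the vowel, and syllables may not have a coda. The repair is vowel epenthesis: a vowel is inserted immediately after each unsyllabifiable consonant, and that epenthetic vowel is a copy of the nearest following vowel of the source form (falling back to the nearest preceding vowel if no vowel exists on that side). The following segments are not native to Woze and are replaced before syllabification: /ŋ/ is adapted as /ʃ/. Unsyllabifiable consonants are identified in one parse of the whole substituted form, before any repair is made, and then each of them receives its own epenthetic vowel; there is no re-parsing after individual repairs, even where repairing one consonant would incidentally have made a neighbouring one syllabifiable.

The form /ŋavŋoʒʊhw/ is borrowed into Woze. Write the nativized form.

Substitution: /ŋ/ → /ʃ/, giving /ʃavʃoʒʊhw/.
Syllabifying with onset maximization leaves /v/, /h/, /w/ stranded (no codas are permitted; onsets are limited to one consonant).
Inserting the epenthetic vowel yields /v/ → /vo/, /h/ → /hʊ/, /w/ → /wʊ/.

ʃavoʃoʒʊhʊwʊ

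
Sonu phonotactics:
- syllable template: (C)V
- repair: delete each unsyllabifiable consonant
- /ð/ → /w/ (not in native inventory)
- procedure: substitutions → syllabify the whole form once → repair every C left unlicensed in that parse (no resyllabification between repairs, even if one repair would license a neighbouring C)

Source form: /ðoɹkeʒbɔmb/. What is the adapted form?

Substitution: /ð/ → /w/, giving /woɹkeʒbɔmb/.
Under (C)V, the unsyllabifiable consonants are /ɹ/, /ʒ/, /m/, /b/ (no codas are permitted; onsets are limited to one consonant).
Each unlicensed consonant is deleted: /ɹ/, /ʒ/, /m/, /b/.

wokebɔ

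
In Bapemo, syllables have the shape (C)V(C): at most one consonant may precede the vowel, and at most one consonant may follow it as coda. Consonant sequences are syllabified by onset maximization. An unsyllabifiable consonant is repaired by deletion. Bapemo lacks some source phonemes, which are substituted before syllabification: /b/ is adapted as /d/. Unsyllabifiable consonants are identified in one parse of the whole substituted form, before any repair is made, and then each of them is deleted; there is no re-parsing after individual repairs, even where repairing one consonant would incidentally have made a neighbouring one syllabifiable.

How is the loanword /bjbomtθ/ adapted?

Substitution: /b/ → /d/, giving /djdomtθ/.
Under (C)V(C), the unsyllabifiable consonants are /d/, /j/, /t/, /θ/ (at most one coda consonant is licensed; onsets are limited to one consonant).
Each unlicensed consonant is deleted: /d/, /j/, /t/, /θ/.

dom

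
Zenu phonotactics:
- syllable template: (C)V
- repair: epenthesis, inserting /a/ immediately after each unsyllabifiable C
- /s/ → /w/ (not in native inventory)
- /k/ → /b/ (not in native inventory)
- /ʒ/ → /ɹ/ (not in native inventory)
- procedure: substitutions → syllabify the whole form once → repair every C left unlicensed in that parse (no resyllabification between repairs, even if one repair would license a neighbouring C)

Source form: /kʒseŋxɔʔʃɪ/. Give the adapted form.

baɹaweŋaxɔʔaʃɪ

Substitution: /k/ → /b/, /ʒ/ → /ɹ/, /s/ → /w/, giving /bɹweŋxɔʔʃɪ/.
Under (C)V, the unsyllabifiable consonants are /b/, /ɹ/, /ŋ/, /ʔ/ (no codas are permitted; onsets are limited to one consonant).
Epenthesis after each stranded consonant: /b/ → /ba/, /ɹ/ → /ɹa/, /ŋ/ → /ŋa/, /ʔ/ → /ʔa/.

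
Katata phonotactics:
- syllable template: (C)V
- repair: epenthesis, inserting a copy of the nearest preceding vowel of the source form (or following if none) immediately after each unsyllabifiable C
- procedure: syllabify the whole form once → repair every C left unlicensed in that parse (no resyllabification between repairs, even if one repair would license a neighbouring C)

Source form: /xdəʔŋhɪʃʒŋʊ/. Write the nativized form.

xədəʔəŋəhɪʃɪʒɪŋʊ

The consonants /x/, /ʔ/, /ŋ/, /ʃ/, /ʒ/ cannot be parsed into a legal (C)V syllable (no codas are permitted; onsets are limited to one consonant).
Inserting the epenthetic vowel yields /x/ → /xə/, /ʔ/ → /ʔə/, /ŋ/ → /ŋə/, /ʃ/ → /ʃɪ/, /ʒ/ → /ʒɪ/.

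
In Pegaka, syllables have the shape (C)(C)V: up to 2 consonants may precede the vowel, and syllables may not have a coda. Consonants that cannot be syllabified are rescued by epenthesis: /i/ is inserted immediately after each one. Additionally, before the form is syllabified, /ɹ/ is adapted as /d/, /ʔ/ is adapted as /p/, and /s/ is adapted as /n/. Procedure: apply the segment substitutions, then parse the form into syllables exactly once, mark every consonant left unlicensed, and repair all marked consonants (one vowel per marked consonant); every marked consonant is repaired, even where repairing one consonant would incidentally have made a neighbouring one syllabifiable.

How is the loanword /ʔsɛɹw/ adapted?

pnɛdiwi

Substitution: /ʔ/ → /p/, /s/ → /n/, /ɹ/ → /d/, giving /pnɛdw/.
The consonants /d/, /w/ cannot be parsed into a legal (C)(C)V syllable (no codas are permitted; onsets may contain at most 2 consonants).
Epenthesis after each stranded consonant: /d/ → /di/, /w/ → /wi/.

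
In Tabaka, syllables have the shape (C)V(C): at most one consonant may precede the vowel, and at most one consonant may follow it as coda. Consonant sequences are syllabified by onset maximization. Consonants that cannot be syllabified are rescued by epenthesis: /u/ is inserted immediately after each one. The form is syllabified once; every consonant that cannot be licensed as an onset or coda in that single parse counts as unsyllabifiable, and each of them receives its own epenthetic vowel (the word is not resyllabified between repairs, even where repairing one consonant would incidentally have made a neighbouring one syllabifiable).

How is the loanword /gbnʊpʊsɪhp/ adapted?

The consonants /g/, /b/, /p/ cannot be parsed into a legal (C)V(C) syllable (at most one coda consonant is licensed; onsets are limited to one consonant).
Each unlicensed consonant becomes the onset of a new syllable: /g/ → /gu/, /b/ → /bu/, /p/ → /pu/.

gubunʊpʊsɪhpu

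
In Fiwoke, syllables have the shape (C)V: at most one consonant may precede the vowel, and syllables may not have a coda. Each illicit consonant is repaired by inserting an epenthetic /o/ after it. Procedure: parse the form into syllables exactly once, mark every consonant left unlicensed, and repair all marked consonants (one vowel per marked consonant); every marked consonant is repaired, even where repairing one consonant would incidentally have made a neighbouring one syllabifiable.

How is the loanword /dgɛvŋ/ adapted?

Under (C)V, the unsyllabifiable consonants are /d/, /v/, /ŋ/ (no codas are permitted; onsets are limited to one consonant).
Inserting the epenthetic vowel yields /d/ → /do/, /v/ → /vo/, /ŋ/ → /ŋo/.

dogɛvoŋo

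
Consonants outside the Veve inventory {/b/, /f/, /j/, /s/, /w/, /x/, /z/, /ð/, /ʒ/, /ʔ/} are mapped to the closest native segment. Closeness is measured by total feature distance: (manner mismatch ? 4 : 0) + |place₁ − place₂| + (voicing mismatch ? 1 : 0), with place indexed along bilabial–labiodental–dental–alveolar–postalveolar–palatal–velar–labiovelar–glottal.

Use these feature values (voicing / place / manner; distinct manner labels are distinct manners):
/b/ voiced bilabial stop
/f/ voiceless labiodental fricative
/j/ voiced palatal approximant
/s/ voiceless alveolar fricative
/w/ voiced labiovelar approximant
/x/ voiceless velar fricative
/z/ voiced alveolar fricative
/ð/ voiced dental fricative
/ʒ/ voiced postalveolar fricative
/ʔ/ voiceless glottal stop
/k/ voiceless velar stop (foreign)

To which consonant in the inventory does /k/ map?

/ʔ/ is closest: same manner (stop), place distance 2 (velar→glottal), same voicing; total 2. Next closest is /x/ at distance 4.

ʔ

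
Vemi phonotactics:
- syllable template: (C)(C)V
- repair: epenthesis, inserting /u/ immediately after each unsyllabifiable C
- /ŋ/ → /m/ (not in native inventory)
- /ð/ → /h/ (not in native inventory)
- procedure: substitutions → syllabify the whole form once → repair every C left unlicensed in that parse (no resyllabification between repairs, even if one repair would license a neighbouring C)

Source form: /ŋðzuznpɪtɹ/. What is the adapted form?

muhzuzunpɪtuɹu

Substitution: /ŋ/ → /m/, /ð/ → /h/, giving /mhzuznpɪtɹ/.
The consonants /m/, /z/, /t/, /ɹ/ cannot be parsed into a legal (C)(C)V syllable (no codas are permitted; onsets may contain at most 2 consonants).
Inserting the epenthetic vowel yields /m/ → /mu/, /z/ → /zu/, /t/ → /tu/, /ɹ/ → /ɹu/.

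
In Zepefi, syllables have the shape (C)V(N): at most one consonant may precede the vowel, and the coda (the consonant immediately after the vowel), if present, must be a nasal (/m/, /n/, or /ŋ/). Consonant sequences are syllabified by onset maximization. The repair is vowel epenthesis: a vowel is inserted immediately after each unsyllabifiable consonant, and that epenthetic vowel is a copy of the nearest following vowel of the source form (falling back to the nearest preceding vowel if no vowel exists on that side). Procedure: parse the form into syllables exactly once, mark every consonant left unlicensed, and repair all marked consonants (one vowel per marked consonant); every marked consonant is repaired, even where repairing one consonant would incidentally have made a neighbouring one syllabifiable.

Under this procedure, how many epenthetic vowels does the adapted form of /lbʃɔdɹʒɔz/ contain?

5

The unsyllabifiable consonants are /l/, /b/, /d/, /ɹ/, /z/; each receives one epenthetic vowel.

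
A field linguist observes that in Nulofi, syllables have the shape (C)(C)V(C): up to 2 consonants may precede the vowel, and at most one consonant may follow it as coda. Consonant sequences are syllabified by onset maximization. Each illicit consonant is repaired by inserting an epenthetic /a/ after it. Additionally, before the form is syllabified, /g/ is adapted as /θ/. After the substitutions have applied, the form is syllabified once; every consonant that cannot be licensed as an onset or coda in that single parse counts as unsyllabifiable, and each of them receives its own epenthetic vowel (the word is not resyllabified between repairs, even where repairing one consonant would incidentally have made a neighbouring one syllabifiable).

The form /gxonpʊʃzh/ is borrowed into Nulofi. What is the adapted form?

θxonpʊʃzaha

Substitution: /g/ → /θ/, giving /θxonpʊʃzh/.
Syllabifying with onset maximization leaves /z/, /h/ stranded (at most one coda consonant is licensed; onsets may contain at most 2 consonants).
Each unlicensed consonant becomes the onset of a new syllable: /z/ → /za/, /h/ → /ha/.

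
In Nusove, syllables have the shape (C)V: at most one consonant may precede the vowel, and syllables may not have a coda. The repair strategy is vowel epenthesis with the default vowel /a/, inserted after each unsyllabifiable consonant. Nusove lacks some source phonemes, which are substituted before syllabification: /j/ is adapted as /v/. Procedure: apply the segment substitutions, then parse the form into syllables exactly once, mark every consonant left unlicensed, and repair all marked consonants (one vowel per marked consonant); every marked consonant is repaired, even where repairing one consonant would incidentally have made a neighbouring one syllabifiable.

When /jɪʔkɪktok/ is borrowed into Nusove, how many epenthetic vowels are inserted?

After substitution the input is /vɪʔkɪktok/.
The unsyllabifiable consonants are /ʔ/, /k/, /k/; each receives one epenthetic vowel.

3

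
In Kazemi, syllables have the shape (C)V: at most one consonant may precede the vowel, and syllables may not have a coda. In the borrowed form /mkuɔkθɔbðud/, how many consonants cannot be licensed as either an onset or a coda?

Syllabifying with onset maximization leaves /m/, /k/, /b/, /d/ stranded (no codas are permitted; onsets are limited to one consonant).

4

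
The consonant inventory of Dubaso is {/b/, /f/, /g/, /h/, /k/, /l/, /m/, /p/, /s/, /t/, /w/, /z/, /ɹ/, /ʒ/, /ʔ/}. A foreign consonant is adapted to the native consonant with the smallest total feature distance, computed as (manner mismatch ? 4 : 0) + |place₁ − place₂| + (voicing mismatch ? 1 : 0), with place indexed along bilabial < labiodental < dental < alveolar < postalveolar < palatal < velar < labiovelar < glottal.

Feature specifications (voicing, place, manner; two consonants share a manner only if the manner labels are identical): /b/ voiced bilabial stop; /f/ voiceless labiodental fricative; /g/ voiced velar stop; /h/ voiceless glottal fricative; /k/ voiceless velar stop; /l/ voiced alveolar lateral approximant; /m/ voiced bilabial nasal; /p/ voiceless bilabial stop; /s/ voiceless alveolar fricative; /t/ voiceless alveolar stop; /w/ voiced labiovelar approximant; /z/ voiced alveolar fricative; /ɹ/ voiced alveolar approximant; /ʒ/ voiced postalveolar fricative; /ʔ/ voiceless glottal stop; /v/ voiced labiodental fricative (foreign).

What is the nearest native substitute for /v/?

/f/ is closest: same manner (fricative), place distance 0 (labiodental→labiodental), voicing differs (+1); total 1. Next closest is /z/ at distance 2.

f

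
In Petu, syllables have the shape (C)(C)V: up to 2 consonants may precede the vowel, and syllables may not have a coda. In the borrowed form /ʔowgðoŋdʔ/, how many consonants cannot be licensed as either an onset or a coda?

4

The consonants /w/, /ŋ/, /d/, /ʔ/ cannot be parsed into a legal (C)(C)V syllable (no codas are permitted; onsets may contain at most 2 consonants).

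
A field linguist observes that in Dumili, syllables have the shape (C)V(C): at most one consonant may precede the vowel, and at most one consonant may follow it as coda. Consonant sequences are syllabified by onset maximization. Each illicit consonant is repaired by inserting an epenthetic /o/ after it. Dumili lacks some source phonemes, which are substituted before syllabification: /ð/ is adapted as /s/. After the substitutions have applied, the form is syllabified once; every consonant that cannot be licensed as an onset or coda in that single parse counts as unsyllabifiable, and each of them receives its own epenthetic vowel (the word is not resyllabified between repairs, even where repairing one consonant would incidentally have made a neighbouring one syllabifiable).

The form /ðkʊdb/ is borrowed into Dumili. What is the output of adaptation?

Substitution: /ð/ → /s/, giving /skʊdb/.
Syllabifying with onset maximization leaves /s/, /b/ stranded (at most one coda consonant is licensed; onsets are limited to one consonant).
Inserting the epenthetic vowel yields /s/ → /so/, /b/ → /bo/.

sokʊdbo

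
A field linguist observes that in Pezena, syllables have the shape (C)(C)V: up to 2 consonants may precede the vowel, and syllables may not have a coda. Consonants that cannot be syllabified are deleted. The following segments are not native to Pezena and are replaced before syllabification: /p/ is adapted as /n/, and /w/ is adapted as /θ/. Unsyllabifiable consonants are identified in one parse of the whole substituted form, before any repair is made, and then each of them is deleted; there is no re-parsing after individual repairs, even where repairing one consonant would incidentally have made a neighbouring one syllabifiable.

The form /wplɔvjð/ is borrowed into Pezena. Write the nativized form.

nlɔ

Substitution: /w/ → /θ/, /p/ → /n/, giving /θnlɔvjð/.
Under (C)(C)V, the unsyllabifiable consonants are /θ/, /v/, /j/, /ð/ (no codas are permitted; onsets may contain at most 2 consonants).
Deleting the stranded consonants removes /θ/, /v/, /j/, /ð/.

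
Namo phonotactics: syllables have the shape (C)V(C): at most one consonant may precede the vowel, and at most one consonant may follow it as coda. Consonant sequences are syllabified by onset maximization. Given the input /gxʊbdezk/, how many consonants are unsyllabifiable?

2

Syllabifying with onset maximization leaves /g/, /k/ stranded (at most one coda consonant is licensed; onsets are limited to one consonant).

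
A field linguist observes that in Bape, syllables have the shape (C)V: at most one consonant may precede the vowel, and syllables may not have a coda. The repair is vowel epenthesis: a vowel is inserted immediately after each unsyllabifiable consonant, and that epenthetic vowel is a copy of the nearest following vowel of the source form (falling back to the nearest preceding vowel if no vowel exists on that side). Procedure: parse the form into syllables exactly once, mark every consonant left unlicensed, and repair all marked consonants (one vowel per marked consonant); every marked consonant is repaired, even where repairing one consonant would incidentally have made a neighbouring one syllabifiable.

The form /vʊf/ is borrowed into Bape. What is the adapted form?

Syllabifying with onset maximization leaves /f/ stranded (no codas are permitted; onsets are limited to one consonant).
Each unlicensed consonant becomes the onset of a new syllable: /f/ → /fʊ/.

vʊfʊ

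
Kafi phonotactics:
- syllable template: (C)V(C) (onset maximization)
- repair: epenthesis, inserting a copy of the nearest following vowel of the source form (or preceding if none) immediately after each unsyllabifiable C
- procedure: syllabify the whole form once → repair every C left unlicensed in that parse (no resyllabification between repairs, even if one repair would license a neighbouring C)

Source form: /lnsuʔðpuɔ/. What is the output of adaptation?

Syllabifying with onset maximization leaves /l/, /n/, /ð/ stranded (at most one coda consonant is licensed; onsets are limited to one consonant).
Inserting the epenthetic vowel yields /l/ → /lu/, /n/ → /nu/, /ð/ → /ðu/.

lunusuʔðupuɔ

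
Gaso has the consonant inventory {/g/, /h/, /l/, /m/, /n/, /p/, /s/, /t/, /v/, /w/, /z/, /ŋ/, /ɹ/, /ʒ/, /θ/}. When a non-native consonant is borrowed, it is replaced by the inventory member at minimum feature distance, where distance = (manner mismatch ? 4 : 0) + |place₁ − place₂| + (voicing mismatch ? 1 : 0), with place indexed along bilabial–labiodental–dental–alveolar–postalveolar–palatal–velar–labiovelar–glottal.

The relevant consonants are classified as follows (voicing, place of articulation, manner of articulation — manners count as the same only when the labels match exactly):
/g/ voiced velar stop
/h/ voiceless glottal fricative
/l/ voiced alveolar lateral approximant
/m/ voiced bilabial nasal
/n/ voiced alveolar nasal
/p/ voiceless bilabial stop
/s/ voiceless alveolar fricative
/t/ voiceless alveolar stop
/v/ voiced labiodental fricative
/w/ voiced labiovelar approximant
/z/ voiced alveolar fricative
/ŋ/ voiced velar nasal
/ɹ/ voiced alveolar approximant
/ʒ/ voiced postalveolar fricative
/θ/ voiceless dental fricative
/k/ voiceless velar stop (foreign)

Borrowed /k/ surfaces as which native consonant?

/g/ is closest: same manner (stop), place distance 0 (velar→velar), voicing differs (+1); total 1. Next closest is /t/ at distance 3.

g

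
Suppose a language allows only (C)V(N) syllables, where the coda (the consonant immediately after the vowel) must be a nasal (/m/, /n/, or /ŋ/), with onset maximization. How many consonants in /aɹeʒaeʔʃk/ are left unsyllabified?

The consonants /ʔ/, /ʃ/, /k/ cannot be parsed into a legal (C)V(N) syllable (only a nasal (/m/, /n/, or /ŋ/) is licensed in coda position; onsets are limited to one consonant).

3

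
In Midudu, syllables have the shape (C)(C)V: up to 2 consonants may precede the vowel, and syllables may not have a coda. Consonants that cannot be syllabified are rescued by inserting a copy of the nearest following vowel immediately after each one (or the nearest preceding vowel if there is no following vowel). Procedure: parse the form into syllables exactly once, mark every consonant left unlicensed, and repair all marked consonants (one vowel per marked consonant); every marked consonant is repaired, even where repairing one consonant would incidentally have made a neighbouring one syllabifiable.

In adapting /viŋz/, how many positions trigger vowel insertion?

The unsyllabifiable consonants are /ŋ/, /z/; each receives one epenthetic vowel.

2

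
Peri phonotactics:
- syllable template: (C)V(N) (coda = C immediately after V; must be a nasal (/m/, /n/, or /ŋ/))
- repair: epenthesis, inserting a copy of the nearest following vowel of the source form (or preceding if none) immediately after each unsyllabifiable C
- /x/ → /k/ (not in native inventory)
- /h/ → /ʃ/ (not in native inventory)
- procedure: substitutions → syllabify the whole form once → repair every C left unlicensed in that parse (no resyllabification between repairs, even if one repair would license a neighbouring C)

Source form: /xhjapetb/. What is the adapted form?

kaʃajapetebe

Substitution: /x/ → /k/, /h/ → /ʃ/, giving /kʃjapetb/.
Syllabifying with onset maximization leaves /k/, /ʃ/, /t/, /b/ stranded (only a nasal (/m/, /n/, or /ŋ/) is licensed in coda position; onsets are limited to one consonant).
Epenthesis after each stranded consonant: /k/ → /ka/, /ʃ/ → /ʃa/, /t/ → /te/, /b/ → /be/.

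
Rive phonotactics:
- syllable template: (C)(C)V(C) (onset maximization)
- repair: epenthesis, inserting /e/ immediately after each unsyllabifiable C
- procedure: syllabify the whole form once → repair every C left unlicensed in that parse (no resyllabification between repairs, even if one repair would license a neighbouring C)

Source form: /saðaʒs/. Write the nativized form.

saðaʒse

Under (C)(C)V(C), the unsyllabifiable consonants are /s/ (at most one coda consonant is licensed; onsets may contain at most 2 consonants).
Epenthesis after each stranded consonant: /s/ → /se/.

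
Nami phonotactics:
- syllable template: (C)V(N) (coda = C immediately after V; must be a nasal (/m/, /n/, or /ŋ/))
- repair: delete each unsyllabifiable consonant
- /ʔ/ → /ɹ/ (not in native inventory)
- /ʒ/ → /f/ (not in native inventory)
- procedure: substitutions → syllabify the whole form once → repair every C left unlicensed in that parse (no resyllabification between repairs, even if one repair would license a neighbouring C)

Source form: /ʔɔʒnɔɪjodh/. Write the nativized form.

ɹɔnɔɪjo

Substitution: /ʔ/ → /ɹ/, /ʒ/ → /f/, giving /ɹɔfnɔɪjodh/.
The consonants /f/, /d/, /h/ cannot be parsed into a legal (C)V(N) syllable (only a nasal (/m/, /n/, or /ŋ/) is licensed in coda position; onsets are limited to one consonant).
Each unlicensed consonant is deleted: /f/, /d/, /h/.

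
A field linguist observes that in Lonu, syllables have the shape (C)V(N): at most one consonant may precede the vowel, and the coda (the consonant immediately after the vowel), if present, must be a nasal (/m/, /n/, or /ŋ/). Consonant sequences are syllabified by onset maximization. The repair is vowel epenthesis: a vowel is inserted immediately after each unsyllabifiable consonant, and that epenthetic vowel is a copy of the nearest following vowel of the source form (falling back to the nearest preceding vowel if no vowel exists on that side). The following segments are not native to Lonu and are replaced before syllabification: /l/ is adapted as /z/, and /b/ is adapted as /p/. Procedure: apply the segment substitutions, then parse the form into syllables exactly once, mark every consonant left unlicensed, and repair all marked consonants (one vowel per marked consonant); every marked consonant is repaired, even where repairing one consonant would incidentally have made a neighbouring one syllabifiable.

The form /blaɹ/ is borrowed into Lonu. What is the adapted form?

pazaɹa

Substitution: /b/ → /p/, /l/ → /z/, giving /pzaɹ/.
The consonants /p/, /ɹ/ cannot be parsed into a legal (C)V(N) syllable (only a nasal (/m/, /n/, or /ŋ/) is licensed in coda position; onsets are limited to one consonant).
Epenthesis after each stranded consonant: /p/ → /pa/, /ɹ/ → /ɹa/.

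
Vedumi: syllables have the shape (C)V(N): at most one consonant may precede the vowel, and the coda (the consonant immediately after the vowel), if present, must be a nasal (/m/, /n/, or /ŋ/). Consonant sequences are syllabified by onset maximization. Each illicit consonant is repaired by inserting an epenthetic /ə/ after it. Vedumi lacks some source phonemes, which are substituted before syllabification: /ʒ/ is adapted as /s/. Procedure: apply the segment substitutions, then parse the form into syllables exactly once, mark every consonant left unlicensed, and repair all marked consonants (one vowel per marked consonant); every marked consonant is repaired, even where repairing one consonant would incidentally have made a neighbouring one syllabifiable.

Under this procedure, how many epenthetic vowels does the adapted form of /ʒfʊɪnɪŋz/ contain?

After substitution the input is /sfʊɪnɪŋz/.
The unsyllabifiable consonants are /s/, /z/; each receives one epenthetic vowel.

2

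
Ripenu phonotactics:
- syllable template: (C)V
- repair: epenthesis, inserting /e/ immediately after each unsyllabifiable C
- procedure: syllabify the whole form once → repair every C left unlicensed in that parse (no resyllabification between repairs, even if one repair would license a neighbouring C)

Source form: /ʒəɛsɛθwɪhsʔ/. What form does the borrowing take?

The consonants /θ/, /h/, /s/, /ʔ/ cannot be parsed into a legal (C)V syllable (no codas are permitted; onsets are limited to one consonant).
Epenthesis after each stranded consonant: /θ/ → /θe/, /h/ → /he/, /s/ → /se/, /ʔ/ → /ʔe/.

ʒəɛsɛθewɪheseʔe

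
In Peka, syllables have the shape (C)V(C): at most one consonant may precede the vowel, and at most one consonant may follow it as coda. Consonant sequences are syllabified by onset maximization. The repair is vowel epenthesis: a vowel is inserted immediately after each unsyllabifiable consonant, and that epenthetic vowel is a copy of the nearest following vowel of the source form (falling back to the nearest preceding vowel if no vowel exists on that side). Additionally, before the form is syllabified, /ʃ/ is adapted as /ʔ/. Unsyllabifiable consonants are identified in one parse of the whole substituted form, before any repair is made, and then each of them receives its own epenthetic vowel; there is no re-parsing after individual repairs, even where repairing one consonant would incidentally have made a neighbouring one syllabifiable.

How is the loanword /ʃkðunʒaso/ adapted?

ʔukuðunʒaso

Substitution: /ʃ/ → /ʔ/, giving /ʔkðunʒaso/.
The consonants /ʔ/, /k/ cannot be parsed into a legal (C)V(C) syllable (at most one coda consonant is licensed; onsets are limited to one consonant).
Epenthesis after each stranded consonant: /ʔ/ → /ʔu/, /k/ → /ku/.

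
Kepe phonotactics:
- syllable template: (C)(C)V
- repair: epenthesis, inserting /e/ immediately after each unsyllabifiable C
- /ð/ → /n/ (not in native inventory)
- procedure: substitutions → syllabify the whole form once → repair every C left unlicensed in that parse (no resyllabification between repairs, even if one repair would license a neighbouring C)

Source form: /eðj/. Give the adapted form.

eneje

Substitution: /ð/ → /n/, giving /enj/.
Syllabifying with onset maximization leaves /n/, /j/ stranded (no codas are permitted; onsets may contain at most 2 consonants).
Inserting the epenthetic vowel yields /n/ → /ne/, /j/ → /je/.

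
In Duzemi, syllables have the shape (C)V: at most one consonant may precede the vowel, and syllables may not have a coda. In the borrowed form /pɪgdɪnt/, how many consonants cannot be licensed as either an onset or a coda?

Syllabifying with onset maximization leaves /g/, /n/, /t/ stranded (no codas are permitted; onsets are limited to one consonant).

3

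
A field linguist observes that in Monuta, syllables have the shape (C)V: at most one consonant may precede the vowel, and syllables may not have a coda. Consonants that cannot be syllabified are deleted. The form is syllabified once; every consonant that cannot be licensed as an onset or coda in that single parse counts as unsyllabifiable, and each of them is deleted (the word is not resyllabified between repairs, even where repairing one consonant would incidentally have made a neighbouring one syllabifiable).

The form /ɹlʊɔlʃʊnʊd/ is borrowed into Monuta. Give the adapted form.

Under (C)V, the unsyllabifiable consonants are /ɹ/, /l/, /d/ (no codas are permitted; onsets are limited to one consonant).
Deletion applies to /ɹ/, /l/, /d/.

lʊɔʃʊnʊ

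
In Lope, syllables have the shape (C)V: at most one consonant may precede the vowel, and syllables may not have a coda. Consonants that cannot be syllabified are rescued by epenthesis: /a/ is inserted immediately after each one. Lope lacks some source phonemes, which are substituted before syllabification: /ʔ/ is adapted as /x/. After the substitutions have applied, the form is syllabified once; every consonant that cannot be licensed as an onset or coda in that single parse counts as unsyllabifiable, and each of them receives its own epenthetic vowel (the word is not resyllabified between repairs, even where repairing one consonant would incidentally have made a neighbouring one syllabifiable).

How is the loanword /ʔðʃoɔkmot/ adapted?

Substitution: /ʔ/ → /x/, giving /xðʃoɔkmot/.
The consonants /x/, /ð/, /k/, /t/ cannot be parsed into a legal (C)V syllable (no codas are permitted; onsets are limited to one consonant).
Epenthesis after each stranded consonant: /x/ → /xa/, /ð/ → /ða/, /k/ → /ka/, /t/ → /ta/.

xaðaʃoɔkamota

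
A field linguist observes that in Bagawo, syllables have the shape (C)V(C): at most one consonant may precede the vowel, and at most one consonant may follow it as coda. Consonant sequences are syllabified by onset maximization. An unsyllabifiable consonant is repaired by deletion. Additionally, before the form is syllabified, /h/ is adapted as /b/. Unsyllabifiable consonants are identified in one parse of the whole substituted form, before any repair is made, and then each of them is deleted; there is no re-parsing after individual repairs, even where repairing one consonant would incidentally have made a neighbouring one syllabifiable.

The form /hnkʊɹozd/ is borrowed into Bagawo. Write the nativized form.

Substitution: /h/ → /b/, giving /bnkʊɹozd/.
The consonants /b/, /n/, /d/ cannot be parsed into a legal (C)V(C) syllable (at most one coda consonant is licensed; onsets are limited to one consonant).
Deleting the stranded consonants removes /b/, /n/, /d/.

kʊɹoz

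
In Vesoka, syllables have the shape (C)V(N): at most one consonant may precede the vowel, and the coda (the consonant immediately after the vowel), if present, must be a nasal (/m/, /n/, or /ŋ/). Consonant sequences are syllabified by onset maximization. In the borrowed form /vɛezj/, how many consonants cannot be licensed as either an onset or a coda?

2

The consonants /z/, /j/ cannot be parsed into a legal (C)V(N) syllable (only a nasal (/m/, /n/, or /ŋ/) is licensed in coda position; onsets are limited to one consonant).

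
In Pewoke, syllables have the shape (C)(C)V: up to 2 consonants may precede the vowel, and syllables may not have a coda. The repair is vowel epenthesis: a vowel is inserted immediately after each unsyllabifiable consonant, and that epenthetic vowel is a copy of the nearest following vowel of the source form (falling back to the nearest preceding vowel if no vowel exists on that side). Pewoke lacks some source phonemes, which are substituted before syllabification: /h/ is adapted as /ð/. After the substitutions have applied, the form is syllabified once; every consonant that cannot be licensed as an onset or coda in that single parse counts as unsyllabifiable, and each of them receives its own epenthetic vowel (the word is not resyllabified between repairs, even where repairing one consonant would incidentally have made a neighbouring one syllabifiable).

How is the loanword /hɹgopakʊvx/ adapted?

ðoɹgopakʊvʊxʊ

Substitution: /h/ → /ð/, giving /ðɹgopakʊvx/.
The consonants /ð/, /v/, /x/ cannot be parsed into a legal (C)(C)V syllable (no codas are permitted; onsets may contain at most 2 consonants).
Each unlicensed consonant becomes the onset of a new syllable: /ð/ → /ðo/, /v/ → /vʊ/, /x/ → /xʊ/.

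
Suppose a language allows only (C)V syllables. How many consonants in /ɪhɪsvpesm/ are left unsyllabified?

Under (C)V, the unsyllabifiable consonants are /s/, /v/, /s/, /m/ (no codas are permitted; onsets are limited to one consonant).

4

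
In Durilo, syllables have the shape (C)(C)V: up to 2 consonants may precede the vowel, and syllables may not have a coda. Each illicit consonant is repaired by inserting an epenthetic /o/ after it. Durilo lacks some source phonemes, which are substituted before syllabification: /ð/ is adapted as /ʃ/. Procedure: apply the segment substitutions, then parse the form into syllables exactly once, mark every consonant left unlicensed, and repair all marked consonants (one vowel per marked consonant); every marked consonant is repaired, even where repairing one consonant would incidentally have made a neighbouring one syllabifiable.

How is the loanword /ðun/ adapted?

Substitution: /ð/ → /ʃ/, giving /ʃun/.
Under (C)(C)V, the unsyllabifiable consonants are /n/ (no codas are permitted; onsets may contain at most 2 consonants).
Epenthesis after each stranded consonant: /n/ → /no/.

ʃuno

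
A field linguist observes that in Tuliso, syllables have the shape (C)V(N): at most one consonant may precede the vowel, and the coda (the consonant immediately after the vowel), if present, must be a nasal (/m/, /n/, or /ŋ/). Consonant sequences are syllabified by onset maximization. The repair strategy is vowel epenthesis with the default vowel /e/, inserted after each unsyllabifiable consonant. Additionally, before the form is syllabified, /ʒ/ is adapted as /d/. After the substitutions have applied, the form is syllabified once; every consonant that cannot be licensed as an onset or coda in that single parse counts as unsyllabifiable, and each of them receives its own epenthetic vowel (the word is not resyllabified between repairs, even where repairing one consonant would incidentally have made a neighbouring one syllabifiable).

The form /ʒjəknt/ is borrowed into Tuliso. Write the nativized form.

Substitution: /ʒ/ → /d/, giving /djəknt/.
Syllabifying with onset maximization leaves /d/, /k/, /n/, /t/ stranded (only a nasal (/m/, /n/, or /ŋ/) is licensed in coda position; onsets are limited to one consonant).
Epenthesis after each stranded consonant: /d/ → /de/, /k/ → /ke/, /n/ → /ne/, /t/ → /te/.

dejəkenete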